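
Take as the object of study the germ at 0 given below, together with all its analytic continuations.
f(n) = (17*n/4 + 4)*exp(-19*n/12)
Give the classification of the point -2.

There is no denominator, hence no pole anywhere.
The factor exp(-19*n/12) is entire.
So the germ continues analytically to -2.

The point is a regular point.


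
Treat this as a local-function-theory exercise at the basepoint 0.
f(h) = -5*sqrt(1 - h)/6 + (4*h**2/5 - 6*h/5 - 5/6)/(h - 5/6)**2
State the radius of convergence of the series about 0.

The radius of convergence is 5/6.

Denominator factor (h - 5/6)^2: pole of order 2 at 5/6, modulus 5/6.
Branch term (-5/6)*sqrt(1 - h/(1)): its argument vanishes at h = 1, a square-root branch point, modulus 1.
The radius of convergence is the smallest modulus among the singular points: 5/6.


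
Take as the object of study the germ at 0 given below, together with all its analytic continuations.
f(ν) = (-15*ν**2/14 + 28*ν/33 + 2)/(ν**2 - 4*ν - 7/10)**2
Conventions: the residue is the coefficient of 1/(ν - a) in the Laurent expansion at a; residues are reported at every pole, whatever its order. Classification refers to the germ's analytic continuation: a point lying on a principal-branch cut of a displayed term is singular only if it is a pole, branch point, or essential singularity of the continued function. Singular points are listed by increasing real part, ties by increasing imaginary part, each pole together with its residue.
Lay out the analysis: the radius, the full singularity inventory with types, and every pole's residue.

Denominator factor (ν**2 - 4*ν - 7/10)^2: discriminant 94/5, real irrational roots 2 + (1/10)*sqrt(470) and 2 - (1/10)*sqrt(470); poles of order 2, moduli 2 + (1/10)*sqrt(470) and -2 + (1/10)*sqrt(470).
The radius of convergence is the smallest modulus among the singular points: -2 + (1/10)*sqrt(470).
The factor ν**2 - 4*ν - 7/10 splits as (ν - a)(ν - a') with a = 2 - (1/10)*sqrt(470), a' = 2 + (1/10)*sqrt(470). At the order-2 pole a set g(ν) = (ν - a)^2*f(ν) = [-15*ν**2/14 + 28*ν/33 + 2] / (ν - a')^2.
Order-2 pole: residue = g'(a); g'(2 - (1/10)*sqrt(470)) = (2935/583176)*sqrt(470), so the residue is (2935/583176)*sqrt(470).
The factor ν**2 - 4*ν - 7/10 splits as (ν - a)(ν - a') with a = 2 + (1/10)*sqrt(470), a' = 2 - (1/10)*sqrt(470). At the order-2 pole a set g(ν) = (ν - a)^2*f(ν) = [-15*ν**2/14 + 28*ν/33 + 2] / (ν - a')^2.
Order-2 pole: residue = g'(a); g'(2 + (1/10)*sqrt(470)) = -(2935/583176)*sqrt(470), so the residue is -(2935/583176)*sqrt(470).
List the singular points by increasing real part (a conjugate pair: the negative imaginary part first).

Radius of convergence at 0: -2 + (1/10)*sqrt(470).
At 2 - (1/10)*sqrt(470): a pole of order 2; residue (2935/583176)*sqrt(470).
At 2 + (1/10)*sqrt(470): a pole of order 2; residue -(2935/583176)*sqrt(470).


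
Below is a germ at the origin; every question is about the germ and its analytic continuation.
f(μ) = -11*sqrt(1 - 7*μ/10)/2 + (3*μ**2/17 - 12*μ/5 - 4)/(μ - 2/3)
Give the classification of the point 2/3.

The denominator factor μ - 2/3 vanishes at 2/3 and appears to the power 1; the numerator there equals -1408/255, nonzero, and no other factor vanishes.
The branch terms are analytic at this point.
Hence a pole whose order is the multiplicity, 1.

The point is a pole of order 1.


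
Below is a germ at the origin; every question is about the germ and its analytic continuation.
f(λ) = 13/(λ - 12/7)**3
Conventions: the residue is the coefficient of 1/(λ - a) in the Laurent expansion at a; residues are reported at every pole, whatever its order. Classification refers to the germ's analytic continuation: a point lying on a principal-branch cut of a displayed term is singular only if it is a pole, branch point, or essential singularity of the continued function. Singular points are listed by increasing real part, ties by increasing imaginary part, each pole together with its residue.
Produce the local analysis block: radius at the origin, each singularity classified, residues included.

Radius of convergence at 0: 12/7.
At 12/7: a pole of order 3; residue 0.

Denominator factor (λ - 12/7)^3: pole of order 3 at 12/7, modulus 12/7.
The radius of convergence is the smallest modulus among the singular points: 12/7.
At the order-3 pole 12/7 set g(λ) = (λ - (12/7))^3*f(λ) = 13.
Order-3 pole: residue = g''(a)/2; g''(12/7) = 0, so the residue is 0.


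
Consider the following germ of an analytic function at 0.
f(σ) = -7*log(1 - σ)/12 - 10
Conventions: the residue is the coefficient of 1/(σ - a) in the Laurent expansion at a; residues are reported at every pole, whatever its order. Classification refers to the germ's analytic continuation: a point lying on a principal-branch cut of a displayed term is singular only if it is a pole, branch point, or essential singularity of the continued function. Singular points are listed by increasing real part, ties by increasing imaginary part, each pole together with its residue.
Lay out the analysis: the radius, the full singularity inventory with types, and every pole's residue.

Branch term (-7/12)*log(1 - σ/(1)): its argument vanishes at σ = 1, a logarithmic branch point, modulus 1.
The radius of convergence is the smallest modulus among the singular points: 1.

Radius of convergence at 0: 1.
At 1: a logarithmic branch point.


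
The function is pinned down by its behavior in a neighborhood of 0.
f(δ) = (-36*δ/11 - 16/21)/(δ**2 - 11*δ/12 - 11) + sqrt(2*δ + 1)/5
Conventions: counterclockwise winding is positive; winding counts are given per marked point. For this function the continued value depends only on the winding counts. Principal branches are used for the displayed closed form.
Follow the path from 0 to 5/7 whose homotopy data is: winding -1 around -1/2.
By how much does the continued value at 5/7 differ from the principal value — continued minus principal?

The rational part is single-valued and drops out of the difference; each branch term changes only by its own monodromy.
(1/5)*sqrt(1 - δ/(-1/2)): winding -1 is odd, the square root flips sign, contributing -2*(1/5)*sqrt(1 - (5/7)/(-1/2)) = -2*(1/5)*sqrt(17/7) = -(2/35)*sqrt(119).
Summing the contributions at δ = 5/7 gives -(2/35)*sqrt(119).

Continued minus principal equals -(2/35)*sqrt(119).


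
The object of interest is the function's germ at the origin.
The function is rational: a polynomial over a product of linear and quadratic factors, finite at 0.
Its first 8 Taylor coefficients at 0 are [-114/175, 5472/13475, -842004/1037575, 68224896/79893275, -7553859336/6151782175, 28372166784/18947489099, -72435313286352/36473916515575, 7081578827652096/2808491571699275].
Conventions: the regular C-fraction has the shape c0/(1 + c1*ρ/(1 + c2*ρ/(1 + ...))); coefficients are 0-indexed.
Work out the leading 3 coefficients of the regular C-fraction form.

Taylor coefficients (read off): a_0 = -114/175, a_1 = 5472/13475, a_2 = -842004/1037575.
c0 = a_0 = -114/175. Peel one level at a time: if S = 1 + c*ρ/S' with S'(0) = 1, then c is the ρ-coefficient of S and S' = c*ρ/(S - 1).
S_1 = c0/f = 1 + (48/77)*ρ + (-6/7)*ρ^2 + ...; c1 = 48/77.
S_2 = c1*ρ/(S_1 - 1) = 1 + (11/8)*ρ + ...; c2 = 11/8.

The regular C-fraction coefficients are [-114/175, 48/77, 11/8].


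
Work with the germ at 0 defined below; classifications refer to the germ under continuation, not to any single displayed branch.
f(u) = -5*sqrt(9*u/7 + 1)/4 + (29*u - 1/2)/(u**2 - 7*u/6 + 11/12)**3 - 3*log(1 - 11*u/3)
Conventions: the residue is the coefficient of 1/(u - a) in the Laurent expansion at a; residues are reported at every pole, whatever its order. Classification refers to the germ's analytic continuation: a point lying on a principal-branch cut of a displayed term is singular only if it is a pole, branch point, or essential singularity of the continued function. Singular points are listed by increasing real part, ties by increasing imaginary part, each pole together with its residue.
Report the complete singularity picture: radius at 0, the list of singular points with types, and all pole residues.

Radius of convergence at 0: 3/11.
At -7/9: an algebraic (square-root) branch point.
At 3/11: a logarithmic branch point.
At (7/12) - ((1/12)*sqrt(83))*i: a pole of order 3; residue ((765936/571787)*sqrt(83))*i.
At (7/12) + ((1/12)*sqrt(83))*i: a pole of order 3; residue -((765936/571787)*sqrt(83))*i.

Denominator factor (u**2 - 7*u/6 + 11/12)^3: discriminant -83/36, complex-conjugate roots (7/12) + ((1/12)*sqrt(83))*i and (7/12) - ((1/12)*sqrt(83))*i; poles of order 3, moduli (1/6)*sqrt(33) and (1/6)*sqrt(33).
Branch term (-5/4)*sqrt(1 - u/(-7/9)): its argument vanishes at u = -7/9, a square-root branch point, modulus 7/9.
Branch term (-3)*log(1 - u/(3/11)): its argument vanishes at u = 3/11, a logarithmic branch point, modulus 3/11.
The radius of convergence is the smallest modulus among the singular points: 3/11.
The branch terms are analytic at (7/12) - ((1/12)*sqrt(83))*i and contribute nothing to the residue; only the rational part matters.
The factor u**2 - 7*u/6 + 11/12 splits as (u - a)(u - a') with a = (7/12) - ((1/12)*sqrt(83))*i, a' = (7/12) + ((1/12)*sqrt(83))*i. At the order-3 pole a set g(u) = (u - a)^3*(rational part) = [29*u - 1/2] / (u - a')^3.
Order-3 pole: residue = g''(a)/2; g''((7/12) - ((1/12)*sqrt(83))*i) = ((1531872/571787)*sqrt(83))*i, so the residue is ((765936/571787)*sqrt(83))*i.
The branch terms are analytic at (7/12) + ((1/12)*sqrt(83))*i and contribute nothing to the residue; only the rational part matters.
The factor u**2 - 7*u/6 + 11/12 splits as (u - a)(u - a') with a = (7/12) + ((1/12)*sqrt(83))*i, a' = (7/12) - ((1/12)*sqrt(83))*i. At the order-3 pole a set g(u) = (u - a)^3*(rational part) = [29*u - 1/2] / (u - a')^3.
Order-3 pole: residue = g''(a)/2; g''((7/12) + ((1/12)*sqrt(83))*i) = -((1531872/571787)*sqrt(83))*i, so the residue is -((765936/571787)*sqrt(83))*i.
List the singular points by increasing real part (a conjugate pair: the negative imaginary part first).


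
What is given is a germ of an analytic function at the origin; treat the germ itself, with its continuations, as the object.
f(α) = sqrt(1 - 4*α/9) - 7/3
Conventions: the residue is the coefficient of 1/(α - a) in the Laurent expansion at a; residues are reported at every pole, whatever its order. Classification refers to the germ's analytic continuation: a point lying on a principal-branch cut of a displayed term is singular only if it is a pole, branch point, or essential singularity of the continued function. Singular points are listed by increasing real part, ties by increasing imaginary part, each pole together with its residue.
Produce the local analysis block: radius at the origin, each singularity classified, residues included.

Radius of convergence at 0: 9/4.
At 9/4: an algebraic (square-root) branch point.

Branch term (1)*sqrt(1 - α/(9/4)): its argument vanishes at α = 9/4, a square-root branch point, modulus 9/4.
The radius of convergence is the smallest modulus among the singular points: 9/4.


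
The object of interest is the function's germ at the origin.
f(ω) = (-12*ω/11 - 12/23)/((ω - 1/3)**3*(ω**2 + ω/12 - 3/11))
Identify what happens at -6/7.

Denominator factors: ω**2 + ω/12 - 3/11 = 421/1078 at ω = -6/7; ω - 1/3 = -25/21 at ω = -6/7 — none vanishes.
So the germ continues analytically to -6/7.

The point is a regular point.


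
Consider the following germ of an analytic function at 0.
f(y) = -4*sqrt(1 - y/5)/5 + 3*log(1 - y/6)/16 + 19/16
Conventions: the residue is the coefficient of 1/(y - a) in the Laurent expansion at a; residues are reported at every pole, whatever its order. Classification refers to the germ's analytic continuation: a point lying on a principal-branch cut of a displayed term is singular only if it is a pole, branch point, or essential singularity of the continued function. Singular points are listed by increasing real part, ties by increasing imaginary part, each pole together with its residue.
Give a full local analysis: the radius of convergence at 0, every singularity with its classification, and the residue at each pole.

Branch term (-4/5)*sqrt(1 - y/(5)): its argument vanishes at y = 5, a square-root branch point, modulus 5.
Branch term (3/16)*log(1 - y/(6)): its argument vanishes at y = 6, a logarithmic branch point, modulus 6.
The radius of convergence is the smallest modulus among the singular points: 5.
List the singular points by increasing real part (a conjugate pair: the negative imaginary part first).

Radius of convergence at 0: 5.
At 5: an algebraic (square-root) branch point.
At 6: a logarithmic branch point.


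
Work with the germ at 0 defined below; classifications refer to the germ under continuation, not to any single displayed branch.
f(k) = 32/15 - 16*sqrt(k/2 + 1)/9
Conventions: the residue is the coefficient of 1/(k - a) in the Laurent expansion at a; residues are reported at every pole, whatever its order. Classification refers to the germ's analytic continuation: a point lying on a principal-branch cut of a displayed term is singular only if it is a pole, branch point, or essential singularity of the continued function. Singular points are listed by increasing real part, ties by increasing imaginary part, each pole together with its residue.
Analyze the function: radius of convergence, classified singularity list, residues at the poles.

Radius of convergence at 0: 2.
At -2: an algebraic (square-root) branch point.

Branch term (-16/9)*sqrt(1 - k/(-2)): its argument vanishes at k = -2, a square-root branch point, modulus 2.
The radius of convergence is the smallest modulus among the singular points: 2.


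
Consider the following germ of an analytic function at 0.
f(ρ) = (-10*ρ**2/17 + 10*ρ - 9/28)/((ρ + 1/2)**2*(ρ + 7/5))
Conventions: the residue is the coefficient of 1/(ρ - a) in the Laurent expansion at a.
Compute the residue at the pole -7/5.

The residue is -184145/9639.

At the order-1 pole -7/5 set g(ρ) = (ρ - (-7/5))*f(ρ) = (-10*ρ**2/17 + 10*ρ - 9/28)/(ρ + 1/2)**2.
Simple pole: residue = g(a) at a = -7/5, which is -184145/9639.


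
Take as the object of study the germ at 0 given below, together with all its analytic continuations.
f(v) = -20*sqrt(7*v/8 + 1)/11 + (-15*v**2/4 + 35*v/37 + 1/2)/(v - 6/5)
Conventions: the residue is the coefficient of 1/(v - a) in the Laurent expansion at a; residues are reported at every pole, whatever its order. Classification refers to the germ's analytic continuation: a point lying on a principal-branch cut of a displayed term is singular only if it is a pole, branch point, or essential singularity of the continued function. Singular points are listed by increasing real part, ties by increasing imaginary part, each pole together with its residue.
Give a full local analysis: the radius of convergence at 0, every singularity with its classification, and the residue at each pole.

Radius of convergence at 0: 8/7.
At -8/7: an algebraic (square-root) branch point.
At 6/5: a pole of order 1; residue -1393/370.

Denominator factor (v - 6/5): pole of order 1 at 6/5, modulus 6/5.
Branch term (-20/11)*sqrt(1 - v/(-8/7)): its argument vanishes at v = -8/7, a square-root branch point, modulus 8/7.
The radius of convergence is the smallest modulus among the singular points: 8/7.
The branch term is analytic at 6/5 and contributes nothing to the residue; only the rational part matters.
At the order-1 pole 6/5 set g(v) = (v - (6/5))*(rational part) = -15*v**2/4 + 35*v/37 + 1/2.
Simple pole: residue = g(a) at a = 6/5, which is -1393/370.
List the singular points by increasing real part (a conjugate pair: the negative imaginary part first).


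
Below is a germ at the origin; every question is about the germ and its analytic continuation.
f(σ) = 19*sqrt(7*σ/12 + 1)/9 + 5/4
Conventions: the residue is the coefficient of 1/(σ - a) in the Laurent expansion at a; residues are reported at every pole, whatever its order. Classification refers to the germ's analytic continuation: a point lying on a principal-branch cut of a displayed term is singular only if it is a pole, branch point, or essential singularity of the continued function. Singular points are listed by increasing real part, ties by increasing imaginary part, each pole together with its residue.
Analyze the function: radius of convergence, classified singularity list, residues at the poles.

Branch term (19/9)*sqrt(1 - σ/(-12/7)): its argument vanishes at σ = -12/7, a square-root branch point, modulus 12/7.
The radius of convergence is the smallest modulus among the singular points: 12/7.

Radius of convergence at 0: 12/7.
At -12/7: an algebraic (square-root) branch point.


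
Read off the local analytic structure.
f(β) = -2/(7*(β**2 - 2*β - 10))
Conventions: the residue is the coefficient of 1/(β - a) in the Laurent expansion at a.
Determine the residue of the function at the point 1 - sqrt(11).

The factor β**2 - 2*β - 10 splits as (β - a)(β - a') with a = 1 - sqrt(11), a' = 1 + sqrt(11). At the order-1 pole a set g(β) = (β - a)*f(β) = [-2/7] / (β - a').
Simple pole: residue = g(a) at a = 1 - sqrt(11), which is (1/77)*sqrt(11).

The residue is (1/77)*sqrt(11).


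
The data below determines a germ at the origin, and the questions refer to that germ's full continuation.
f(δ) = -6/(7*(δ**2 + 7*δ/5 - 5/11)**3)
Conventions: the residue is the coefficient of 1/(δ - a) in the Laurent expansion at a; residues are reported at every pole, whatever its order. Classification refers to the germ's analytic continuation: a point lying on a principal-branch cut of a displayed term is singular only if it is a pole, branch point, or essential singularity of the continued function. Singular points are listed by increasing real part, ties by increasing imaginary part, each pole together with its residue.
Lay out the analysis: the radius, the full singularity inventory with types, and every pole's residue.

Radius of convergence at 0: -7/10 + (1/110)*sqrt(11429).
At -7/10 - (1/110)*sqrt(11429): a pole of order 3; residue (13612500/7851356233)*sqrt(11429).
At -7/10 + (1/110)*sqrt(11429): a pole of order 3; residue -(13612500/7851356233)*sqrt(11429).

Denominator factor (δ**2 + 7*δ/5 - 5/11)^3: discriminant 1039/275, real irrational roots -7/10 + (1/110)*sqrt(11429) and -7/10 - (1/110)*sqrt(11429); poles of order 3, moduli -7/10 + (1/110)*sqrt(11429) and 7/10 + (1/110)*sqrt(11429).
The radius of convergence is the smallest modulus among the singular points: -7/10 + (1/110)*sqrt(11429).
The factor δ**2 + 7*δ/5 - 5/11 splits as (δ - a)(δ - a') with a = -7/10 - (1/110)*sqrt(11429), a' = -7/10 + (1/110)*sqrt(11429). At the order-3 pole a set g(δ) = (δ - a)^3*f(δ) = [-6/7] / (δ - a')^3.
Order-3 pole: residue = g''(a)/2; g''(-7/10 - (1/110)*sqrt(11429)) = (27225000/7851356233)*sqrt(11429), so the residue is (13612500/7851356233)*sqrt(11429).
The factor δ**2 + 7*δ/5 - 5/11 splits as (δ - a)(δ - a') with a = -7/10 + (1/110)*sqrt(11429), a' = -7/10 - (1/110)*sqrt(11429). At the order-3 pole a set g(δ) = (δ - a)^3*f(δ) = [-6/7] / (δ - a')^3.
Order-3 pole: residue = g''(a)/2; g''(-7/10 + (1/110)*sqrt(11429)) = -(27225000/7851356233)*sqrt(11429), so the residue is -(13612500/7851356233)*sqrt(11429).
List the singular points by increasing real part (a conjugate pair: the negative imaginary part first).


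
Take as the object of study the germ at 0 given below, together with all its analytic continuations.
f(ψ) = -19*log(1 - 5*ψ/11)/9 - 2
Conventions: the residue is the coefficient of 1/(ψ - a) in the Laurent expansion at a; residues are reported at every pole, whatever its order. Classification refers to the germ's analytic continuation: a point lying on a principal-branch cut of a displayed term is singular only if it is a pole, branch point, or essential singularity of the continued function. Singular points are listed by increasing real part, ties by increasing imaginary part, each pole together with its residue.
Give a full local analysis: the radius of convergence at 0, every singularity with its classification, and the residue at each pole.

Branch term (-19/9)*log(1 - ψ/(11/5)): its argument vanishes at ψ = 11/5, a logarithmic branch point, modulus 11/5.
The radius of convergence is the smallest modulus among the singular points: 11/5.

Radius of convergence at 0: 11/5.
At 11/5: a logarithmic branch point.


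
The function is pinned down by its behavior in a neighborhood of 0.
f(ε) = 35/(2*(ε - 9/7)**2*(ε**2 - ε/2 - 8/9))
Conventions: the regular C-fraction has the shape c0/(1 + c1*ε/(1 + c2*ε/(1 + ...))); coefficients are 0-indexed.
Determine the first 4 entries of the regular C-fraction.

Taylor coefficients (expand at 0): a_0 = -1715/144, a_1 = -245245/20736, a_2 = -28227185/995328, a_3 = -8499675485/429981696.
c0 = a_0 = -1715/144. Peel one level at a time: if S = 1 + c*ε/S' with S'(0) = 1, then c is the ε-coefficient of S and S' = c*ε/(S - 1).
S_1 = c0/f = 1 + (-143/144)*ε + (-113/81)*ε^2 + ...; c1 = -143/144.
S_2 = c1*ε/(S_1 - 1) = 1 + (-1808/1287)*ε + (6755347/1656369)*ε^2 + ...; c2 = -1808/1287.
S_3 = c2*ε/(S_2 - 1) = 1 + (6755347/2326896)*ε + ...; c3 = 6755347/2326896.

The regular C-fraction coefficients are [-1715/144, -143/144, -1808/1287, 6755347/2326896].


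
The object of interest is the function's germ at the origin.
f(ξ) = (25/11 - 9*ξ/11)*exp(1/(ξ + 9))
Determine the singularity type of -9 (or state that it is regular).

The point is an essential singularity.

The exponent 1/(ξ - (-9)) has a pole at -9, so exp(1/(ξ - (-9))) takes every nonzero value near it: an essential singularity (not a pole of any order).


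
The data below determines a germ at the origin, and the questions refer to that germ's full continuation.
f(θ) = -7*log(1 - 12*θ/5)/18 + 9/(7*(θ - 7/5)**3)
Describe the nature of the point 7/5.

The denominator factor θ - 7/5 vanishes at 7/5 and appears to the power 3; the numerator there equals 9/7, nonzero, and no other factor vanishes.
The branch terms are analytic at this point.
Hence a pole whose order is the multiplicity, 3.

The point is a pole of order 3.


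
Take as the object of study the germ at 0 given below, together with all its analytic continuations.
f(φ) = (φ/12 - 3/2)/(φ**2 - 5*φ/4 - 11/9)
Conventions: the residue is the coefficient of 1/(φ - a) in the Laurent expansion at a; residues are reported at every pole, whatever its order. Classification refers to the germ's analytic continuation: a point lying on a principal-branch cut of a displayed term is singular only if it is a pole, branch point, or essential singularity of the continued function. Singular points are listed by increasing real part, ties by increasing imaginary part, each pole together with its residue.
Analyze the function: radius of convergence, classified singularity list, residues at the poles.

Denominator factor (φ**2 - 5*φ/4 - 11/9): discriminant 929/144, real irrational roots 5/8 + (1/24)*sqrt(929) and 5/8 - (1/24)*sqrt(929); poles of order 1, moduli 5/8 + (1/24)*sqrt(929) and -5/8 + (1/24)*sqrt(929).
The radius of convergence is the smallest modulus among the singular points: -5/8 + (1/24)*sqrt(929).
The factor φ**2 - 5*φ/4 - 11/9 splits as (φ - a)(φ - a') with a = 5/8 - (1/24)*sqrt(929), a' = 5/8 + (1/24)*sqrt(929). At the order-1 pole a set g(φ) = (φ - a)*f(φ) = [φ/12 - 3/2] / (φ - a').
Simple pole: residue = g(a) at a = 5/8 - (1/24)*sqrt(929), which is 1/24 + (139/7432)*sqrt(929).
The factor φ**2 - 5*φ/4 - 11/9 splits as (φ - a)(φ - a') with a = 5/8 + (1/24)*sqrt(929), a' = 5/8 - (1/24)*sqrt(929). At the order-1 pole a set g(φ) = (φ - a)*f(φ) = [φ/12 - 3/2] / (φ - a').
Simple pole: residue = g(a) at a = 5/8 + (1/24)*sqrt(929), which is 1/24 - (139/7432)*sqrt(929).
List the singular points by increasing real part (a conjugate pair: the negative imaginary part first).

Radius of convergence at 0: -5/8 + (1/24)*sqrt(929).
At 5/8 - (1/24)*sqrt(929): a pole of order 1; residue 1/24 + (139/7432)*sqrt(929).
At 5/8 + (1/24)*sqrt(929): a pole of order 1; residue 1/24 - (139/7432)*sqrt(929).


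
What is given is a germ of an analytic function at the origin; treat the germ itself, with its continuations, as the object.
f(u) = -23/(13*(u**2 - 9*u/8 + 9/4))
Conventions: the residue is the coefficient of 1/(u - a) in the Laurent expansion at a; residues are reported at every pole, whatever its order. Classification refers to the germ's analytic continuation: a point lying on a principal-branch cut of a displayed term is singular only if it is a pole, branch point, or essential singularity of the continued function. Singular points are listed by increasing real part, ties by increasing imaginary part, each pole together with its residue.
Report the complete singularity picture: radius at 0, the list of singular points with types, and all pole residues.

Radius of convergence at 0: 3/2.
At (9/16) - ((3/16)*sqrt(55))*i: a pole of order 1; residue -((184/2145)*sqrt(55))*i.
At (9/16) + ((3/16)*sqrt(55))*i: a pole of order 1; residue ((184/2145)*sqrt(55))*i.

Denominator factor (u**2 - 9*u/8 + 9/4): discriminant -495/64, complex-conjugate roots (9/16) + ((3/16)*sqrt(55))*i and (9/16) - ((3/16)*sqrt(55))*i; poles of order 1, moduli 3/2 and 3/2.
The radius of convergence is the smallest modulus among the singular points: 3/2.
The factor u**2 - 9*u/8 + 9/4 splits as (u - a)(u - a') with a = (9/16) - ((3/16)*sqrt(55))*i, a' = (9/16) + ((3/16)*sqrt(55))*i. At the order-1 pole a set g(u) = (u - a)*f(u) = [-23/13] / (u - a').
Simple pole: residue = g(a) at a = (9/16) - ((3/16)*sqrt(55))*i, which is -((184/2145)*sqrt(55))*i.
The factor u**2 - 9*u/8 + 9/4 splits as (u - a)(u - a') with a = (9/16) + ((3/16)*sqrt(55))*i, a' = (9/16) - ((3/16)*sqrt(55))*i. At the order-1 pole a set g(u) = (u - a)*f(u) = [-23/13] / (u - a').
Simple pole: residue = g(a) at a = (9/16) + ((3/16)*sqrt(55))*i, which is ((184/2145)*sqrt(55))*i.
List the singular points by increasing real part (a conjugate pair: the negative imaginary part first).


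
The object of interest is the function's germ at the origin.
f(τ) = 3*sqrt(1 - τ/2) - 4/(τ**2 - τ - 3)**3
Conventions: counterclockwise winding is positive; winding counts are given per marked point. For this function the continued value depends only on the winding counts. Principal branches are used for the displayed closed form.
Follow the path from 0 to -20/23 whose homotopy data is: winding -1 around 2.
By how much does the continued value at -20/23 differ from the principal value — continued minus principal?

Continued minus principal equals -(6/23)*sqrt(759).

The rational part is single-valued and drops out of the difference; each branch term changes only by its own monodromy.
(3)*sqrt(1 - τ/(2)): winding -1 is odd, the square root flips sign, contributing -2*(3)*sqrt(1 - (-20/23)/(2)) = -2*(3)*sqrt(33/23) = -(6/23)*sqrt(759).
Summing the contributions at τ = -20/23 gives -(6/23)*sqrt(759).


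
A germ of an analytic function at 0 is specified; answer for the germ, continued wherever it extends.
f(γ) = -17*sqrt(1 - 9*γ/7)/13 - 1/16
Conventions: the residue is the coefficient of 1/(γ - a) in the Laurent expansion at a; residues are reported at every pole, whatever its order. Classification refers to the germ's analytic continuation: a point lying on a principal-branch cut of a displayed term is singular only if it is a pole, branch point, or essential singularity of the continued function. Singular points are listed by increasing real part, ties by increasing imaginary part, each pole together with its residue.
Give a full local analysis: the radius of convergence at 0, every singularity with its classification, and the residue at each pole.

Radius of convergence at 0: 7/9.
At 7/9: an algebraic (square-root) branch point.

Branch term (-17/13)*sqrt(1 - γ/(7/9)): its argument vanishes at γ = 7/9, a square-root branch point, modulus 7/9.
The radius of convergence is the smallest modulus among the singular points: 7/9.


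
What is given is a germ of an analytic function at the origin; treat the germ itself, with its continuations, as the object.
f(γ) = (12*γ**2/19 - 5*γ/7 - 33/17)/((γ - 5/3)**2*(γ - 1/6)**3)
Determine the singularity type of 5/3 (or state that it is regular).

The denominator factor γ - 5/3 vanishes at 5/3 and appears to the power 2; the numerator there equals -3114/2261, nonzero, and no other factor vanishes.
Hence a pole whose order is the multiplicity, 2.

The point is a pole of order 2.


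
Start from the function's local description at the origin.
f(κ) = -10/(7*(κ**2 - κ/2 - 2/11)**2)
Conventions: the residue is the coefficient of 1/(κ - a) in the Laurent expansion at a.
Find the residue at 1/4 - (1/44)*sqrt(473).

The factor κ**2 - κ/2 - 2/11 splits as (κ - a)(κ - a') with a = 1/4 - (1/44)*sqrt(473), a' = 1/4 + (1/44)*sqrt(473). At the order-2 pole a set g(κ) = (κ - a)^2*f(κ) = [-10/7] / (κ - a')^2.
Order-2 pole: residue = g'(a); g'(1/4 - (1/44)*sqrt(473)) = -(1760/12943)*sqrt(473), so the residue is -(1760/12943)*sqrt(473).

The residue is -(1760/12943)*sqrt(473).


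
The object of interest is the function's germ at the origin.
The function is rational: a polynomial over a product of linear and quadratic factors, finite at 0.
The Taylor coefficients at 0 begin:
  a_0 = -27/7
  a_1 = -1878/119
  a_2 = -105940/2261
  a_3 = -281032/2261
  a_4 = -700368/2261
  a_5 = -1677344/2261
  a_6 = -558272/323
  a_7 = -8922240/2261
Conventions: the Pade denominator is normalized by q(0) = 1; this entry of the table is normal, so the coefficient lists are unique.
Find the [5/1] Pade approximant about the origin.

Taylor coefficients needed (read off): a_0 = -27/7, a_1 = -1878/119, a_2 = -105940/2261, a_3 = -281032/2261, a_4 = -700368/2261, a_5 = -1677344/2261, a_6 = -558272/323.
Write the denominator as Q(ζ) = 1 + q1*ζ. Requiring Q*f - P = O(ζ^7) with deg P <= 5 kills the coefficients of ζ^6..ζ^6 in Q*f:
  ζ^6: a_6 + q1*a_5 = 0, i.e. -558272/323 + (-1677344/2261)*q1 = 0.
Solving this linear system: q1 = -122122/52417.
The numerator is Q*f truncated at degree 5: P0 = a_0 = -27/7; P1 = a_1 + q1*a_0 = -42385128/6237623; P2 = a_2 + q1*a_1 = -1195499776/118514837; P3 = a_3 + q1*a_2 = -1793249664/118514837; P4 = a_4 + q1*a_3 = -2390999552/118514837; P5 = a_5 + q1*a_4 = -2390999552/118514837.

The Pade approximant has numerator coefficients [-27/7, -42385128/6237623, -1195499776/118514837, -1793249664/118514837, -2390999552/118514837, -2390999552/118514837]; denominator coefficients [1, -122122/52417].


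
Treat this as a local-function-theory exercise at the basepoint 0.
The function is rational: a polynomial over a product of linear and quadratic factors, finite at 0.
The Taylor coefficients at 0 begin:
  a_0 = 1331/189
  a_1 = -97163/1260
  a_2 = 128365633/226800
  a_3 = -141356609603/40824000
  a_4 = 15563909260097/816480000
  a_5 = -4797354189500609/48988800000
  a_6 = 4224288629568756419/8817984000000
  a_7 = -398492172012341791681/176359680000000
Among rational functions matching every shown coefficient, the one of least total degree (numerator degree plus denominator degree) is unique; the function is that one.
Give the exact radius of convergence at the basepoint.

No rational of total degree below 5 reproduces all 8 coefficients; solving the [0/5] Pade equations on them gives f(χ) = -4/(7*(χ + 3/11)**3*(χ**2 + χ/5 - 4)), whose expansion matches every shown term.
Denominator factor (χ + 3/11)^3: pole of order 3 at -3/11, modulus 3/11.
Denominator factor (χ**2 + χ/5 - 4): discriminant 401/25, real irrational roots -1/10 + (1/10)*sqrt(401) and -1/10 - (1/10)*sqrt(401); poles of order 1, moduli -1/10 + (1/10)*sqrt(401) and 1/10 + (1/10)*sqrt(401).
The radius of convergence is the smallest modulus among the singular points: 3/11.

The radius of convergence is 3/11.


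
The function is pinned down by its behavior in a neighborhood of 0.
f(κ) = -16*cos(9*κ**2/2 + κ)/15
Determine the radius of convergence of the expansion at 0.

The factor cos(9*κ**2/2 + κ) is entire and contributes no finite singular point.
The polynomial part has no poles.
No finite singular points: the Taylor series at 0 converges everywhere.

The radius of convergence is infinite.


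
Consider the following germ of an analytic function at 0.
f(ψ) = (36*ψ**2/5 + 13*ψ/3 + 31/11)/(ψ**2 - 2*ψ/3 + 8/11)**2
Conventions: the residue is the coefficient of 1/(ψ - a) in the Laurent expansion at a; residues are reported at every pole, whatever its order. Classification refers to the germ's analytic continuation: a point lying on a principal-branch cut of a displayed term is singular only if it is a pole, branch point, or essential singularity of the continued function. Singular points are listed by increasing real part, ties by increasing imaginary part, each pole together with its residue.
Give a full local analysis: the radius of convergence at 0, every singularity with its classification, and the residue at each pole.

Radius of convergence at 0: (2/11)*sqrt(22).
At (1/3) - ((1/33)*sqrt(671))*i: a pole of order 2; residue ((7053/37210)*sqrt(671))*i.
At (1/3) + ((1/33)*sqrt(671))*i: a pole of order 2; residue -((7053/37210)*sqrt(671))*i.

Denominator factor (ψ**2 - 2*ψ/3 + 8/11)^2: discriminant -244/99, complex-conjugate roots (1/3) + ((1/33)*sqrt(671))*i and (1/3) - ((1/33)*sqrt(671))*i; poles of order 2, moduli (2/11)*sqrt(22) and (2/11)*sqrt(22).
The radius of convergence is the smallest modulus among the singular points: (2/11)*sqrt(22).
The factor ψ**2 - 2*ψ/3 + 8/11 splits as (ψ - a)(ψ - a') with a = (1/3) - ((1/33)*sqrt(671))*i, a' = (1/3) + ((1/33)*sqrt(671))*i. At the order-2 pole a set g(ψ) = (ψ - a)^2*f(ψ) = [36*ψ**2/5 + 13*ψ/3 + 31/11] / (ψ - a')^2.
Order-2 pole: residue = g'(a); g'((1/3) - ((1/33)*sqrt(671))*i) = ((7053/37210)*sqrt(671))*i, so the residue is ((7053/37210)*sqrt(671))*i.
The factor ψ**2 - 2*ψ/3 + 8/11 splits as (ψ - a)(ψ - a') with a = (1/3) + ((1/33)*sqrt(671))*i, a' = (1/3) - ((1/33)*sqrt(671))*i. At the order-2 pole a set g(ψ) = (ψ - a)^2*f(ψ) = [36*ψ**2/5 + 13*ψ/3 + 31/11] / (ψ - a')^2.
Order-2 pole: residue = g'(a); g'((1/3) + ((1/33)*sqrt(671))*i) = -((7053/37210)*sqrt(671))*i, so the residue is -((7053/37210)*sqrt(671))*i.
List the singular points by increasing real part (a conjugate pair: the negative imaginary part first).


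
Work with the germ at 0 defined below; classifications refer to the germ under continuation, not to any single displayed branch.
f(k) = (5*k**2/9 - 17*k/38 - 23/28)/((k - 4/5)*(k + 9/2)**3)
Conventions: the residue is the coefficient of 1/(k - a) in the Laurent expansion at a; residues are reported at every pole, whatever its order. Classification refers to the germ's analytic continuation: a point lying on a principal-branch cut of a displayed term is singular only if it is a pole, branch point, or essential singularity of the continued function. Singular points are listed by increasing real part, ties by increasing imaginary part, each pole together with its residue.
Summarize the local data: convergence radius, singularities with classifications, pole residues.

Denominator factor (k - 4/5): pole of order 1 at 4/5, modulus 4/5.
Denominator factor (k + 9/2)^3: pole of order 3 at -9/2, modulus 9/2.
The radius of convergence is the smallest modulus among the singular points: 4/5.
At the order-3 pole -9/2 set g(k) = (k - (-9/2))^3*f(k) = (5*k**2/9 - 17*k/38 - 23/28)/(k - 4/5).
Order-3 pole: residue = g''(a)/2; g''(-9/2) = 1972100/178205769, so the residue is 986050/178205769.
At the order-1 pole 4/5 set g(k) = (k - (4/5))*f(k) = (5*k**2/9 - 17*k/38 - 23/28)/(k + 9/2)**3.
Simple pole: residue = g(a) at a = 4/5, which is -986050/178205769.
List the singular points by increasing real part (a conjugate pair: the negative imaginary part first).

Radius of convergence at 0: 4/5.
At -9/2: a pole of order 3; residue 986050/178205769.
At 4/5: a pole of order 1; residue -986050/178205769.


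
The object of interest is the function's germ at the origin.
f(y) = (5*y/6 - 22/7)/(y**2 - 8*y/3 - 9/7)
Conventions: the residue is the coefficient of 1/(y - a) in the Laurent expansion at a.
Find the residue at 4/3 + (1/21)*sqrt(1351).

The residue is 5/12 - (64/4053)*sqrt(1351).

The factor y**2 - 8*y/3 - 9/7 splits as (y - a)(y - a') with a = 4/3 + (1/21)*sqrt(1351), a' = 4/3 - (1/21)*sqrt(1351). At the order-1 pole a set g(y) = (y - a)*f(y) = [5*y/6 - 22/7] / (y - a').
Simple pole: residue = g(a) at a = 4/3 + (1/21)*sqrt(1351), which is 5/12 - (64/4053)*sqrt(1351).


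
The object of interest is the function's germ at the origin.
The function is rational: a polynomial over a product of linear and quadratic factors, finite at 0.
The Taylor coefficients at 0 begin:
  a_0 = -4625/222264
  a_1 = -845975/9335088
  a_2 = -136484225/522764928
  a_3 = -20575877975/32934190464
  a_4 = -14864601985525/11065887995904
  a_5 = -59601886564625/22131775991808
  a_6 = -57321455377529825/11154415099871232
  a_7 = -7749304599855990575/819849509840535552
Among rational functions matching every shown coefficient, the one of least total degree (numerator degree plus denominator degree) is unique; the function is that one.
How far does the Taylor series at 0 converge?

The radius of convergence is 7/10.

No rational of total degree below 6 reproduces all 8 coefficients; solving the [1/5] Pade equations on them gives f(φ) = (37/36 - φ/10)/((φ - 12)**2*(φ - 7/10)**3), whose expansion matches every shown term.
Denominator factor (φ - 12)^2: pole of order 2 at 12, modulus 12.
Denominator factor (φ - 7/10)^3: pole of order 3 at 7/10, modulus 7/10.
The radius of convergence is the smallest modulus among the singular points: 7/10.


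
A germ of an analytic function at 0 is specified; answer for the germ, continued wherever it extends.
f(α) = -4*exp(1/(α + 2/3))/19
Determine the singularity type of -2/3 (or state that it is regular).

The point is an essential singularity.

The exponent 1/(α - (-2/3)) has a pole at -2/3, so exp(1/(α - (-2/3))) takes every nonzero value near it: an essential singularity (not a pole of any order).


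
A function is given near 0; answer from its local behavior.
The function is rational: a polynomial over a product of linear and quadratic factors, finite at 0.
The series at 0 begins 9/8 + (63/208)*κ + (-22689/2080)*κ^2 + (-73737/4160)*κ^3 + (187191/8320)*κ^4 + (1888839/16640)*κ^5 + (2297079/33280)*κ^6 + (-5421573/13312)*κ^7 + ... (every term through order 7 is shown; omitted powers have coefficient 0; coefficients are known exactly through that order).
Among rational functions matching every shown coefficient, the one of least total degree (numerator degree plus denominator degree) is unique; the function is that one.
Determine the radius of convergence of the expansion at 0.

The radius of convergence is (1/3)*sqrt(2).

No rational of total degree below 4 reproduces all 8 coefficients; solving the [2/2] Pade equations on them gives f(κ) = (-7*κ**2/5 - 4*κ/13 + 1/4)/(κ**2 - κ/3 + 2/9), whose expansion matches every shown term.
Denominator factor (κ**2 - κ/3 + 2/9): discriminant -7/9, complex-conjugate roots (1/6) + ((1/6)*sqrt(7))*i and (1/6) - ((1/6)*sqrt(7))*i; poles of order 1, moduli (1/3)*sqrt(2) and (1/3)*sqrt(2).
The radius of convergence is the smallest modulus among the singular points: (1/3)*sqrt(2).


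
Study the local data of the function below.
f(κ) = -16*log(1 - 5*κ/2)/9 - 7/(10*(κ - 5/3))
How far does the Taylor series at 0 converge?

Denominator factor (κ - 5/3): pole of order 1 at 5/3, modulus 5/3.
Branch term (-16/9)*log(1 - κ/(2/5)): its argument vanishes at κ = 2/5, a logarithmic branch point, modulus 2/5.
The radius of convergence is the smallest modulus among the singular points: 2/5.

The radius of convergence is 2/5.


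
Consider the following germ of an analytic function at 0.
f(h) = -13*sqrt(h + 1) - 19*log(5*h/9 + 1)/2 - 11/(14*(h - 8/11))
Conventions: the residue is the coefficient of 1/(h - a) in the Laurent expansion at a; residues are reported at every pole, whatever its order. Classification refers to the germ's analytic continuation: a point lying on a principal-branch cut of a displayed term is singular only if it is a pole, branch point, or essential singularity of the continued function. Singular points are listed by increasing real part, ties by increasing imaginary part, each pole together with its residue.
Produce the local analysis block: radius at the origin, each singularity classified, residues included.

Radius of convergence at 0: 8/11.
At -9/5: a logarithmic branch point.
At -1: an algebraic (square-root) branch point.
At 8/11: a pole of order 1; residue -11/14.

Denominator factor (h - 8/11): pole of order 1 at 8/11, modulus 8/11.
Branch term (-13)*sqrt(1 - h/(-1)): its argument vanishes at h = -1, a square-root branch point, modulus 1.
Branch term (-19/2)*log(1 - h/(-9/5)): its argument vanishes at h = -9/5, a logarithmic branch point, modulus 9/5.
The radius of convergence is the smallest modulus among the singular points: 8/11.
The branch terms are analytic at 8/11 and contribute nothing to the residue; only the rational part matters.
At the order-1 pole 8/11 set g(h) = (h - (8/11))*(rational part) = -11/14.
Simple pole: residue = g(a) at a = 8/11, which is -11/14.
List the singular points by increasing real part (a conjugate pair: the negative imaginary part first).
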